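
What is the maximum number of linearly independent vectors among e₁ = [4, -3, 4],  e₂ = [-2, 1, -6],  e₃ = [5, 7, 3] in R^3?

3

Put the 3×3 matrix [e₁|e₂|e₃] into echelon form.
The echelon form has 3 nonzero rows, so the rank is 3.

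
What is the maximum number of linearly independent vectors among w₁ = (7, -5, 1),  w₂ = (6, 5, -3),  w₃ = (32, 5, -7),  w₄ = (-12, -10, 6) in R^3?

Put the 3×4 matrix [w₁|w₂|w₃|w₄] into echelon form.
Reduction leaves 2 leading entries, giving rank 2.
(With 4 elements in a 3-dimensional space the rank is at most 3.)

2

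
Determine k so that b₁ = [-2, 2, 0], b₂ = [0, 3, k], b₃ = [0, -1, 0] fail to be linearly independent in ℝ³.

The set is linearly dependent precisely when det[b₁; b₂; b₃] = 0.
The determinant works out to -2*k.
Solving -2*k = 0 yields k = 0.

k = 0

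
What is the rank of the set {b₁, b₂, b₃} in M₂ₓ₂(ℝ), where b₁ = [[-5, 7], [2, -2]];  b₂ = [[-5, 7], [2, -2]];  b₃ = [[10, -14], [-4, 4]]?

rank 1

Represent each element by its coordinate vector in ℝ⁴.
Apply Gaussian elimination to the matrix whose rows are b₁, b₂, b₃.
Exactly 1 pivot survives; hence the rank is 1.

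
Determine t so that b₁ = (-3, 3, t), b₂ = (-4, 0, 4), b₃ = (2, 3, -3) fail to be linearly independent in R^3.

The set is linearly dependent precisely when det[b₁; b₂; b₃] = 0.
The determinant works out to 24 - 12*t.
Setting this to zero gives t = 2.

t = 2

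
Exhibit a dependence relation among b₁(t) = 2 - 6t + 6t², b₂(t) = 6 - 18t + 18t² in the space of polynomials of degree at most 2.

Pass to coordinate vectors relative to the basis {1, t, t²}.
Set up α₁b₁ + α₂b₂ = 0 and solve the homogeneous system.
The free variable yields coefficients (3, -1) (any nonzero multiple also works).

3b₁ - b₂ = 0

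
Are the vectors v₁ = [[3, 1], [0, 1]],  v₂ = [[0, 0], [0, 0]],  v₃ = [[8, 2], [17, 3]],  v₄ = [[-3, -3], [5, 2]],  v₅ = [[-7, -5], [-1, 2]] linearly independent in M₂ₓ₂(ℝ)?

linearly dependent

Write each element as a coordinate vector in ℝ⁴ using {E₁₁, E₁₂, E₂₁, E₂₂}.
There are 5 vectors in a 4-dimensional space, so they cannot be linearly independent.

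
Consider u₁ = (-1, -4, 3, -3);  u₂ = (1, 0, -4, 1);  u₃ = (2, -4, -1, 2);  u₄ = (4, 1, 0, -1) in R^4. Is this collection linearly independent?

linearly independent

The matrix [u₁|u₂|u₃|u₄] has determinant -302.
A nonzero determinant means the columns are linearly independent.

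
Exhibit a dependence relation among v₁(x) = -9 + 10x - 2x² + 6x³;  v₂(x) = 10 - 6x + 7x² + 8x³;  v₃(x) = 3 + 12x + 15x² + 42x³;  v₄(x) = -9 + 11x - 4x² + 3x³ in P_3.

Take coordinates with respect to {1, x, …, x³}.
Write the vectors as columns of a matrix and find a nonzero vector in its null space.
One solution (up to scaling) is (3, 3, -1, 0).

3v₁ + 3v₂ - v₃ = 0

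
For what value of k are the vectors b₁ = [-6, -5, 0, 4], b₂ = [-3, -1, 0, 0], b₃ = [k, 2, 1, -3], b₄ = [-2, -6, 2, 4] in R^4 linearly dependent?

k = 11/4

The set is linearly dependent precisely when det[b₁; b₂; b₃; b₄] = 0.
Cofactor expansion gives det = 22 - 8*k.
Solving 22 - 8*k = 0 yields k = 11/4.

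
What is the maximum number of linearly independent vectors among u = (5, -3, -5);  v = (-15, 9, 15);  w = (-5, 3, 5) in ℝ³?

1

Form the matrix with u, v, w as columns and reduce.
Exactly 1 pivot survives; hence the rank is 1.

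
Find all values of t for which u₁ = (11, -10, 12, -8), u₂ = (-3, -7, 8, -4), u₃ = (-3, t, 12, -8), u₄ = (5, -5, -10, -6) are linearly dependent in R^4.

t = -51/4

Dependence holds iff the 4×4 matrix [u₁ u₂ u₃ u₄] is singular.
Expanding, det = 1344*t + 17136.
This vanishes exactly when t = -51/4.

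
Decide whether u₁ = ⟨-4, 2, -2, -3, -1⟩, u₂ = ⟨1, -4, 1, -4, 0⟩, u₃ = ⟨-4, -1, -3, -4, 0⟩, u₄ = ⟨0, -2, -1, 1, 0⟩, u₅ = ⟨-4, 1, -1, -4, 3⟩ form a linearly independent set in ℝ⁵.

Form the 5×5 matrix with these as columns; its determinant is -133.
A nonzero determinant means the columns are linearly independent.

linearly independent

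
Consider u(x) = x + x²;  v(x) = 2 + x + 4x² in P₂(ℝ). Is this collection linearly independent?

Write each element as a coordinate vector in ℝ³ using {1, x, x²}.
Row-reduce the matrix whose columns are u, v.
The reduction yields 2 nonzero rows, so the rank is 2.
Since rank = 2 (the number of vectors), the set is linearly independent.

linearly independent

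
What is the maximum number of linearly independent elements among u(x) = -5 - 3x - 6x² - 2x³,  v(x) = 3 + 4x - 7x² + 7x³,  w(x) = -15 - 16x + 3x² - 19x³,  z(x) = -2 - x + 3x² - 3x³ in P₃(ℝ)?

3

Pass to coordinate vectors with respect to the basis {1, x, …, x³}.
Form the matrix with u, v, w, z as columns and reduce.
There are 3 pivot columns, so rank = 3.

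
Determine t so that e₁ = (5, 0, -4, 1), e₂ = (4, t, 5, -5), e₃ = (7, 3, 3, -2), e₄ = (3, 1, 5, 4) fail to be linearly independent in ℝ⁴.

The vectors are dependent exactly when the determinant of the matrix with rows e₁, e₂, e₃, e₄ vanishes.
Expanding, det = 272*t - 952.
Setting this to zero gives t = 7/2.

t = 7/2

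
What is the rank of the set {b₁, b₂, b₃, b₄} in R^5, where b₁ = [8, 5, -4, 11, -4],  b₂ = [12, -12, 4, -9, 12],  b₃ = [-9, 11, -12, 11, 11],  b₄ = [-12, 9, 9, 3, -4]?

Row-reduce the 4×5 matrix with these as rows.
Reduction leaves 4 leading entries, giving rank 4.

rank 4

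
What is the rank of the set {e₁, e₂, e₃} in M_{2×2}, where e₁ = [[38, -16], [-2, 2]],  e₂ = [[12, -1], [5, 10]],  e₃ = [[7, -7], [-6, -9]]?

2

Pass to coordinate vectors with respect to the basis {E₁₁, E₁₂, E₂₁, E₂₂}.
Form the matrix with e₁, e₂, e₃ as columns and reduce.
Reduction leaves 2 leading entries, giving rank 2.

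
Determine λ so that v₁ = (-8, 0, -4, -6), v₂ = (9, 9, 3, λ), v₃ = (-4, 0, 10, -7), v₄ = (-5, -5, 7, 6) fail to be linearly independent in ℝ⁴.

λ = -16

Place the vectors as rows of a 4×4 matrix; dependence ⇔ determinant zero.
Expanding, det = -480*λ - 7680.
This vanishes exactly when λ = -16.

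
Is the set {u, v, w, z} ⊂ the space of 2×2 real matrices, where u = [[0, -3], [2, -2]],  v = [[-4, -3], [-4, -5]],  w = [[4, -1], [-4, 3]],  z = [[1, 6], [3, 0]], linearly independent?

Write each element as a coordinate vector in ℝ⁴ using {E₁₁, E₁₂, E₂₁, E₂₂}.
Place the vectors as rows of a 4×4 matrix and reduce to echelon form.
The reduction yields 4 nonzero rows, so the rank is 4.
Since rank = 4 (the number of vectors), the set is linearly independent.

linearly independent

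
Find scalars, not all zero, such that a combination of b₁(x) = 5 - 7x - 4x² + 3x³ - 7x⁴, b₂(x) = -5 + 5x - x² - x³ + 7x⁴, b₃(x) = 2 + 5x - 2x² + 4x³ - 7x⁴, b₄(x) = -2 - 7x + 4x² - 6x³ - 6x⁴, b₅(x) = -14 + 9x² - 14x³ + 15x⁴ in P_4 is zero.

b₁ - b₂ + b₃ - b₄ + b₅ = 0

Take coordinates with respect to {1, x, …, x⁴}.
Set up α₁b₁ + … + α₅b₅ = 0 and solve the homogeneous system.
One solution (up to scaling) is (1, -1, 1, -1, 1).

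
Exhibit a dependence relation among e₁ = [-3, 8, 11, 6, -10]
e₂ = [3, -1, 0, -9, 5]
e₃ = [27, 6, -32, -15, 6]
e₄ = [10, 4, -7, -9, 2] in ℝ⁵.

e₁ + 2e₂ + e₃ - 3e₄ = 0

Set up α₁e₁ + … + α₄e₄ = 0 and solve the homogeneous system.
One solution (up to scaling) is (1, 2, 1, -3).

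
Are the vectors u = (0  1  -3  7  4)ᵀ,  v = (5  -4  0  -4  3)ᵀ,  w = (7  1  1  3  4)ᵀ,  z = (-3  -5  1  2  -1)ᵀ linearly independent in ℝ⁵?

linearly independent

Row-reduce the matrix whose columns are u, v, w, z.
The reduction yields 4 nonzero rows, so the rank is 4.
Since rank = 4 (the number of vectors), the set is linearly independent.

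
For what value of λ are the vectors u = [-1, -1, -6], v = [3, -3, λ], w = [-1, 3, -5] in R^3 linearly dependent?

Place the vectors as rows of a 3×3 matrix; dependence ⇔ determinant zero.
Cofactor expansion gives det = 4*λ - 66.
This vanishes exactly when λ = 33/2.

λ = 33/2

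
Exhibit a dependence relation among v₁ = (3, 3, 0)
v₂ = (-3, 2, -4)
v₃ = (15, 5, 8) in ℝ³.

Row-reduce the matrix with v₁, v₂, v₃ as columns; the null space gives the coefficients.
The free variable yields coefficients (3, -2, -1) (any nonzero multiple also works).

3v₁ - 2v₂ - v₃ = 0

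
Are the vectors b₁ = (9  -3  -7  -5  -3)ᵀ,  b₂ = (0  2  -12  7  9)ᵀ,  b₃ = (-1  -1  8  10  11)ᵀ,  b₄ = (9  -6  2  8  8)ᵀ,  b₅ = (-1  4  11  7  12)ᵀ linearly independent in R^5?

Place the vectors as rows of a 5×5 matrix and reduce to echelon form.
The reduction yields 5 nonzero rows, so the rank is 5.
Since rank = 5 (the number of vectors), the set is linearly independent.

linearly independent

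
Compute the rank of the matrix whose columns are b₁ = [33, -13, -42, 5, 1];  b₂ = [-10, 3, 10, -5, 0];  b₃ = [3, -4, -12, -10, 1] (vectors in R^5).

rank 2

Form the matrix with b₁, b₂, b₃ as columns and reduce.
Reduction leaves 2 leading entries, giving rank 2.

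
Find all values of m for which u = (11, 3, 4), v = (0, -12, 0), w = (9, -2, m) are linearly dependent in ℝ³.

m = 36/11

Dependence holds iff the 3×3 matrix [u v w] is singular.
Expanding, det = 432 - 132*m.
This vanishes exactly when m = 36/11.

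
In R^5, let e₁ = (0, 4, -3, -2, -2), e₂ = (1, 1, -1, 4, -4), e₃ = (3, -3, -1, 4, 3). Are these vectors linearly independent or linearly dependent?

Place the vectors as rows of a 3×5 matrix and reduce to echelon form.
The reduction yields 3 nonzero rows, so the rank is 3.
Since rank = 3 (the number of vectors), the set is linearly independent.

linearly independent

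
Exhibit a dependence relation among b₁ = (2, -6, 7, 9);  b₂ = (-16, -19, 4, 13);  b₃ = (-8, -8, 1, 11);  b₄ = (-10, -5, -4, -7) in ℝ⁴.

b₁ - b₂ + b₃ + b₄ = 0

Set up α₁b₁ + … + α₄b₄ = 0 and solve the homogeneous system.
The free variable yields coefficients (1, -1, 1, 1) (any nonzero multiple also works).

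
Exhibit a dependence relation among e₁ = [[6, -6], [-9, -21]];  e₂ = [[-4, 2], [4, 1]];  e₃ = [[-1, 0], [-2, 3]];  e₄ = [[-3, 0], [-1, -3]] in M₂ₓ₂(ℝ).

Pass to coordinate vectors relative to the basis {E₁₁, E₁₂, E₂₁, E₂₂}.
Row-reduce the matrix with e₁, e₂, e₃, e₄ as columns; the null space gives the coefficients.
The free variable yields coefficients (1, 3, 3, -3) (any nonzero multiple also works).

e₁ + 3e₂ + 3e₃ - 3e₄ = 0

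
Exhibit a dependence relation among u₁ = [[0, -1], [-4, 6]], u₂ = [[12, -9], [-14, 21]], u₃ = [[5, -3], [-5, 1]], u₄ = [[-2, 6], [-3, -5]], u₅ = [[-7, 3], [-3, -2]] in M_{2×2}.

Pass to coordinate vectors relative to the basis {E₁₁, E₁₂, E₂₁, E₂₂}.
Write the vectors as columns of a matrix and find a nonzero vector in its null space.
The free variable yields coefficients (3, -1, 1, 0, -1) (any nonzero multiple also works).

3u₁ - u₂ + u₃ - u₅ = 0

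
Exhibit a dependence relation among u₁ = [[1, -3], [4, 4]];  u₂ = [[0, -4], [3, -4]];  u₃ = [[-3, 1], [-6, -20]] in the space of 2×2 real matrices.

3u₁ - 2u₂ + u₃ = 0

Take coordinates with respect to {E₁₁, E₁₂, E₂₁, E₂₂}.
Set up α₁u₁ + … + α₃u₃ = 0 and solve the homogeneous system.
The free variable yields coefficients (3, -2, 1) (any nonzero multiple also works).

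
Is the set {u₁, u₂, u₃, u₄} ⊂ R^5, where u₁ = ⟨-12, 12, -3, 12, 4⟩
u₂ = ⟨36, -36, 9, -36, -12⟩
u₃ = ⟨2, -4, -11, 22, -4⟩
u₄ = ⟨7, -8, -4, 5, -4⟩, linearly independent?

Row-reduce the matrix whose columns are u₁, u₂, u₃, u₄.
The reduction yields 2 nonzero rows, so the rank is 2.
Since rank 2 < 4, the set is linearly dependent.

linearly dependent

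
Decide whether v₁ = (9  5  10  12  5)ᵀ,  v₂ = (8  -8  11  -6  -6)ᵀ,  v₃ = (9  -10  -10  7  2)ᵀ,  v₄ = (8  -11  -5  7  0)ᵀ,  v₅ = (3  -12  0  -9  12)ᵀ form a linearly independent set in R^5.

linearly independent

Form the 5×5 matrix with these as columns; its determinant is 286608.
A nonzero determinant means the columns are linearly independent.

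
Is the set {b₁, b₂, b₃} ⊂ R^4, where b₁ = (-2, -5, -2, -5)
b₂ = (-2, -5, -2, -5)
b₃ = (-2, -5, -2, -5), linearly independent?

Two of the vectors are equal, giving an immediate dependence.

linearly dependent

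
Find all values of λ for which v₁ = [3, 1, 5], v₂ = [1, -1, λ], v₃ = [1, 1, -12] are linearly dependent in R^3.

The set is linearly dependent precisely when det[v₁; v₂; v₃] = 0.
The determinant works out to 58 - 2*λ.
This vanishes exactly when λ = 29.

λ = 29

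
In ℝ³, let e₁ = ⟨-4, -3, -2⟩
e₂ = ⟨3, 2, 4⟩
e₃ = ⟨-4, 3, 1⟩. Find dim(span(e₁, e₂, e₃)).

Put the 3×3 matrix [e₁|e₂|e₃] into echelon form.
There are 3 pivot columns, so rank = 3.

dim = 3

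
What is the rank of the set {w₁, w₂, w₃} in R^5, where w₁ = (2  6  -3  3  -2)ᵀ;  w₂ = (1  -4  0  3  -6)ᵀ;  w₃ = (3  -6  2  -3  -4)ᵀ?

rank 3

Row-reduce the 3×5 matrix with these as rows.
There are 3 pivot columns, so rank = 3.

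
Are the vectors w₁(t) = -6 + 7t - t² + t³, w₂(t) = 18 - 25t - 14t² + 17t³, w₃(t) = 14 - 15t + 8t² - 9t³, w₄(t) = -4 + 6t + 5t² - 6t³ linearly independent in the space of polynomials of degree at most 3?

linearly dependent

Write each element as a coordinate vector in ℝ⁴ using {1, t, …, t³}.
The matrix [w₁|w₂|w₃|w₄] has determinant 0.
A zero determinant means the columns are linearly dependent.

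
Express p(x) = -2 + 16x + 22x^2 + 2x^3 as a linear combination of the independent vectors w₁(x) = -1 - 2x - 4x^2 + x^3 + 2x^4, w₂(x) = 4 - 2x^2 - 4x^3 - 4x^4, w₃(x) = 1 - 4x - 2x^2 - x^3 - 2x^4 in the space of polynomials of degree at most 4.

Work in coordinates with respect to the standard basis {1, x, …, x^4}.
Set up the augmented matrix [w₁ | w₂ | w₃ | p] and row-reduce.
The system has the unique solution (c₁, c₂, c₃) = (-4, -1, -2).

p = -4w₁ - w₂ - 2w₃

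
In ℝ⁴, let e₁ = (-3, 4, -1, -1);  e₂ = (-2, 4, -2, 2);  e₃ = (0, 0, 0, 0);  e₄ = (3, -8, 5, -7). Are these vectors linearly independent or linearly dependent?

One of the vectors is the zero vector, so the set is linearly dependent.

linearly dependent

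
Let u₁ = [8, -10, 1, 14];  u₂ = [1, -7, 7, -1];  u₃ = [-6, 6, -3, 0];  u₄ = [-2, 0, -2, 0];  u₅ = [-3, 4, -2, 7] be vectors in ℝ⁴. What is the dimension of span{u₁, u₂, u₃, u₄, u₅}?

Row-reduce the 5×4 matrix with these as rows.
There are 4 pivot columns, so rank = 4.
(With 5 elements in a 4-dimensional space the rank is at most 4.)

dim = 4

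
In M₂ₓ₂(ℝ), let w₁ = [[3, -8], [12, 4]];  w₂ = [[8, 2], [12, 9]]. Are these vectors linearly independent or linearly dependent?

linearly independent

Write each element as a coordinate vector in ℝ⁴ using {E₁₁, E₁₂, E₂₁, E₂₂}.
Place the vectors as rows of a 2×4 matrix and reduce to echelon form.
The reduction yields 2 nonzero rows, so the rank is 2.
Since rank = 2 (the number of vectors), the set is linearly independent.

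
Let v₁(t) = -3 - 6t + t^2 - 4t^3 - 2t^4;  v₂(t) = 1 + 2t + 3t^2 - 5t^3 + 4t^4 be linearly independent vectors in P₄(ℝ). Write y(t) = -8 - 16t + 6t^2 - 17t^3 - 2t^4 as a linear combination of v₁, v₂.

y = 3v₁ + v₂

Work in coordinates with respect to the standard basis {1, t, …, t^4}.
Since v₁, v₂ are independent, the coefficients expressing y are uniquely determined by a linear system.
The system has the unique solution (α₁, α₂) = (3, 1).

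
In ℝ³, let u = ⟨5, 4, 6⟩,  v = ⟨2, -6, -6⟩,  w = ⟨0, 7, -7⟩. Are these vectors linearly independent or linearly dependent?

Place the vectors as rows of a 3×3 matrix and reduce to echelon form.
The reduction yields 3 nonzero rows, so the rank is 3.
Since rank = 3 (the number of vectors), the set is linearly independent.

linearly independent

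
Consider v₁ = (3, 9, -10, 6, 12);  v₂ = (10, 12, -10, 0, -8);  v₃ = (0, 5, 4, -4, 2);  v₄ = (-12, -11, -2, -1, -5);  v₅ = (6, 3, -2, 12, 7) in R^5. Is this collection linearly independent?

linearly independent

Form the 5×5 matrix with these as columns; its determinant is -131642.
A nonzero determinant means the columns are linearly independent.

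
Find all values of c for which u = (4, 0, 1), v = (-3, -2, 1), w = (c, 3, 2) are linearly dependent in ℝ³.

c = 37/2

Place the vectors as rows of a 3×3 matrix; dependence ⇔ determinant zero.
Expanding, det = 2*c - 37.
Solving 2*c - 37 = 0 yields c = 37/2.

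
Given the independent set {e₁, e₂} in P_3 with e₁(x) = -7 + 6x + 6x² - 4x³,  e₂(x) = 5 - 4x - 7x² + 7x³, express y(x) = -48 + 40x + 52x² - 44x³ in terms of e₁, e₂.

y = 4e₁ - 4e₂

Take coordinate vectors relative to {1, x, …, x³}.
Write y = a₁e₁ + a₂e₂ and equate components.
The system has the unique solution (a₁, a₂) = (4, -4).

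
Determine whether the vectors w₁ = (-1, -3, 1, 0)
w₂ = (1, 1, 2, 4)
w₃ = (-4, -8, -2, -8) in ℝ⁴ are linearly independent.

linearly dependent

Place the vectors as rows of a 3×4 matrix and reduce to echelon form.
The reduction yields 2 nonzero rows, so the rank is 2.
Since rank 2 < 3, the set is linearly dependent.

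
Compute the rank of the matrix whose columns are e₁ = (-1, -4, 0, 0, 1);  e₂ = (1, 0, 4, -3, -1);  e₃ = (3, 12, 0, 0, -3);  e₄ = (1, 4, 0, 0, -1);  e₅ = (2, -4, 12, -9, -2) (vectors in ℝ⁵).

Put the 5×5 matrix [e₁|e₂|e₃|e₄|e₅] into echelon form.
The echelon form has 2 nonzero rows, so the rank is 2.

rank 2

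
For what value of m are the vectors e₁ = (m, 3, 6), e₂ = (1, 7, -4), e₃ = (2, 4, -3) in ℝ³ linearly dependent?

m = -15

The set is linearly dependent precisely when det[e₁; e₂; e₃] = 0.
Expanding, det = -5*m - 75.
Setting this to zero gives m = -15.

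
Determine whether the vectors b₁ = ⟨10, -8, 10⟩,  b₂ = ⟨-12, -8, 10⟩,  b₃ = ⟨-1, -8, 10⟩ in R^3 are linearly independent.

Row-reduce the matrix whose columns are b₁, b₂, b₃.
The reduction yields 2 nonzero rows, so the rank is 2.
Since rank 2 < 3, the set is linearly dependent.
Indeed b₁ + b₂ - 2b₃ = 0.

linearly dependent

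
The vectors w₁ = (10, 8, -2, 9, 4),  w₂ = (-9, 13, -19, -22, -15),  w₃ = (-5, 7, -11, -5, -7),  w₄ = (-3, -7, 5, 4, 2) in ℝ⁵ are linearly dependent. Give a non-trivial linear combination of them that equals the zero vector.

w₁ + w₂ - w₃ + 2w₄ = 0

Set up α₁w₁ + … + α₄w₄ = 0 and solve the homogeneous system.
One solution (up to scaling) is (1, 1, -1, 2).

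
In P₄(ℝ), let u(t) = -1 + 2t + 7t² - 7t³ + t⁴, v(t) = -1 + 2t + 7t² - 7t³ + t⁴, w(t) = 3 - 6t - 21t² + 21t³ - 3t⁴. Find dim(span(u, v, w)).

Pass to coordinate vectors with respect to the basis {1, t, …, t⁴}.
Apply Gaussian elimination to the matrix whose rows are u, v, w.
Reduction leaves 1 leading entry, giving rank 1.

dim = 1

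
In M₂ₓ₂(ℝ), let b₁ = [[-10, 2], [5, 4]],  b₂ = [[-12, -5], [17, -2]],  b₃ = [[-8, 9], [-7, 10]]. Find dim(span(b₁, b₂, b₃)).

Use coordinates relative to {E₁₁, E₁₂, E₂₁, E₂₂}.
Row-reduce the 3×4 matrix with these as rows.
Exactly 2 pivots survive; hence the rank is 2.

2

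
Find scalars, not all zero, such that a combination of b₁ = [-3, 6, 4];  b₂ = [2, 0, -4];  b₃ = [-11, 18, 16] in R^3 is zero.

3b₁ - b₂ - b₃ = 0

Solve the homogeneous system with b₁, b₂, b₃ as columns by row-reducing the coefficient matrix.
The free variable yields coefficients (3, -1, -1) (any nonzero multiple also works).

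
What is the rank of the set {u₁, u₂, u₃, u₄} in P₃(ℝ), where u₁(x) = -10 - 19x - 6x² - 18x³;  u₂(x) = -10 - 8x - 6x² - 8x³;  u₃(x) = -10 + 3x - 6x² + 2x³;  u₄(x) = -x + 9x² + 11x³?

Use coordinates relative to {1, x, …, x³}.
Form the matrix with u₁, u₂, u₃, u₄ as columns and reduce.
There are 3 pivot columns, so rank = 3.

3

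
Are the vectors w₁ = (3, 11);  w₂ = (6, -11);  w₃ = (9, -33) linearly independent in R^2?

linearly dependent

There are 3 vectors in a 2-dimensional space, so they cannot be linearly independent.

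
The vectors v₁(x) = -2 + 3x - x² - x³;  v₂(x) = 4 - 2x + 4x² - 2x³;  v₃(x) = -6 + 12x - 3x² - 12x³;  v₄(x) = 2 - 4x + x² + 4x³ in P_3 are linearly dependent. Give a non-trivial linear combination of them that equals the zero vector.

v₃ + 3v₄ = 0

Write each element as a vector in ℝ⁴ using {1, x, …, x³}.
Row-reduce the matrix with v₁, v₂, v₃, v₄ as columns; the null space gives the coefficients.
The free variable yields coefficients (0, 0, 1, 3) (any nonzero multiple also works).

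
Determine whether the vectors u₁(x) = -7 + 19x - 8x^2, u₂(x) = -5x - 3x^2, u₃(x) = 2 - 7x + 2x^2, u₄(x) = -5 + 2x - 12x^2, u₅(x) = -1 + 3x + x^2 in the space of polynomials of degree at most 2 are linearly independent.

Write each element as a coordinate vector in ℝ³ using {1, x, x^2}.
There are 5 vectors in a 3-dimensional space, so they cannot be linearly independent.

linearly dependent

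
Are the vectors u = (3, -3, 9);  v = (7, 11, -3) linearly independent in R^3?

Row-reduce the matrix whose columns are u, v.
The reduction yields 2 nonzero rows, so the rank is 2.
Since rank = 2 (the number of vectors), the set is linearly independent.

linearly independent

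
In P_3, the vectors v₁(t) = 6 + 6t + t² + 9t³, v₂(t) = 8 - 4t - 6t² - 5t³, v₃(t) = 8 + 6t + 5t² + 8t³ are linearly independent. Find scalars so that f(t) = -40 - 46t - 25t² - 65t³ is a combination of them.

f = -4v₁ + v₂ - 3v₃

Identify each element with its coordinate vector in ℝ⁴ via {1, t, …, t³}.
Write f = c₁v₁ + … + c₃v₃ and equate components.
The system has the unique solution (c₁, c₂, c₃) = (-4, 1, -3).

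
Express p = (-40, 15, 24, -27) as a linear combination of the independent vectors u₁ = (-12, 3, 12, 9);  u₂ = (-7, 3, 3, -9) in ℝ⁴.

p = u₁ + 4u₂

Since u₁, u₂ are independent, the coefficients expressing p are uniquely determined by a linear system.
Back-substitution yields (c₁, c₂) = (1, 4).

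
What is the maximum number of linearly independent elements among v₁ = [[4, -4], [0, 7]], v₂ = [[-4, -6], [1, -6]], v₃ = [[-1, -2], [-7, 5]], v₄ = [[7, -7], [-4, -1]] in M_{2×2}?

4

Represent each element by its coordinate vector in ℝ⁴.
Put the 4×4 matrix [v₁|v₂|v₃|v₄] into echelon form.
Exactly 4 pivots survive; hence the rank is 4.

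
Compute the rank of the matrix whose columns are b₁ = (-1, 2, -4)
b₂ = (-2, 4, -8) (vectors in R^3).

Put the 3×2 matrix [b₁|b₂] into echelon form.
Exactly 1 pivot survives; hence the rank is 1.

1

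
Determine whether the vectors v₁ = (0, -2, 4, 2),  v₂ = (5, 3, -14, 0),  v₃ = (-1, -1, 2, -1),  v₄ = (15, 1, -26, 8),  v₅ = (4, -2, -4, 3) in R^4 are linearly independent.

There are 5 vectors in a 4-dimensional space, so they cannot be linearly independent.

linearly dependent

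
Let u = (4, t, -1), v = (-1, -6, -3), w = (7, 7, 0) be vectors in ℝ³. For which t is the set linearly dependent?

t = 7/3

Place the vectors as rows of a 3×3 matrix; dependence ⇔ determinant zero.
Cofactor expansion gives det = 49 - 21*t.
This vanishes exactly when t = 7/3.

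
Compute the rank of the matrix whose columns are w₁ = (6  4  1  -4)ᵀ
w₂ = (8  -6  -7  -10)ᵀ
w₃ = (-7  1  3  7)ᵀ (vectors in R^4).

Apply Gaussian elimination to the matrix whose rows are w₁, w₂, w₃.
There are 2 pivot columns, so rank = 2.

rank 2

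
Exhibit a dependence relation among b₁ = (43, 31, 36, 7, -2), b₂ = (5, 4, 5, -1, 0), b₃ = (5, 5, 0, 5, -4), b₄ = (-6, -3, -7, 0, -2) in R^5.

Write the vectors as columns of a matrix and find a nonzero vector in its null space.
A generator of the null space is (1, -3, -2, 3).

b₁ - 3b₂ - 2b₃ + 3b₄ = 0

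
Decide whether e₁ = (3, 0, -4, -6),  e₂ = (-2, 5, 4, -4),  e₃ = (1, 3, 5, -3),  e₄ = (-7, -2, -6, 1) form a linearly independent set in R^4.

Form the 4×4 matrix with these as columns; its determinant is -501.
A nonzero determinant means the columns are linearly independent.

linearly independent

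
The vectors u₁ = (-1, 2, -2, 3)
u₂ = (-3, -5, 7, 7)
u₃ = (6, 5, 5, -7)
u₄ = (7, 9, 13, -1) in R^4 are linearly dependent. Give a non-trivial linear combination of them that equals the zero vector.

2u₁ + u₂ + 2u₃ - u₄ = 0

Write the vectors as columns of a matrix and find a nonzero vector in its null space.
The free variable yields coefficients (2, 1, 2, -1) (any nonzero multiple also works).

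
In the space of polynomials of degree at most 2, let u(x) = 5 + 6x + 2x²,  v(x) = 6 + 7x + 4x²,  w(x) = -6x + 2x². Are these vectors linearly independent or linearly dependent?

linearly independent

Write each element as a coordinate vector in ℝ³ using {1, x, x²}.
Form the 3×3 matrix with these as columns; its determinant is 46.
A nonzero determinant means the columns are linearly independent.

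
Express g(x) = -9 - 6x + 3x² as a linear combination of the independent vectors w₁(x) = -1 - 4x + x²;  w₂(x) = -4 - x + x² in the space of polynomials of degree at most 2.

g = w₁ + 2w₂

Work in coordinates with respect to the standard basis {1, x, x²}.
Set up the augmented matrix [w₁ | w₂ | g] and row-reduce.
Row-reducing the augmented matrix gives the unique coefficients (a₁, a₂) = (1, 2).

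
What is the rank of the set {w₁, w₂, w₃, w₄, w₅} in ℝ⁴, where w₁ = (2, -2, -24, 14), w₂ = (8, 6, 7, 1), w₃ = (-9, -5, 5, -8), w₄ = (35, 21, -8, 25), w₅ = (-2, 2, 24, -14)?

2

Put the 4×5 matrix [w₁|w₂|w₃|w₄|w₅] into echelon form.
Exactly 2 pivots survive; hence the rank is 2.
(With 5 elements in a 4-dimensional space the rank is at most 4.)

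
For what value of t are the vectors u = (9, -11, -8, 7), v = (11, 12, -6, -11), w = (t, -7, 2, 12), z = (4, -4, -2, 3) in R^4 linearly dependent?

t = 44

The vectors are dependent exactly when the determinant of the matrix with rows u, v, w, z vanishes.
Cofactor expansion gives det = 40*t - 1760.
This vanishes exactly when t = 44.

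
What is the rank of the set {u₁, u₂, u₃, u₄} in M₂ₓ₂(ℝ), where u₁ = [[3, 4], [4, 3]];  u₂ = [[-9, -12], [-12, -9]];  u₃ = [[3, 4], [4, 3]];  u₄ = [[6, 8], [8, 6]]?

Pass to coordinate vectors with respect to the basis {E₁₁, E₁₂, E₂₁, E₂₂}.
Form the matrix with u₁, u₂, u₃, u₄ as columns and reduce.
There is 1 pivot column, so rank = 1.

1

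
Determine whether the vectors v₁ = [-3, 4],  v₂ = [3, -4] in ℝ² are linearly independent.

linearly dependent

Place the vectors as rows of a 2×2 matrix and reduce to echelon form.
The reduction yields 1 nonzero row, so the rank is 1.
Since rank 1 < 2, the set is linearly dependent.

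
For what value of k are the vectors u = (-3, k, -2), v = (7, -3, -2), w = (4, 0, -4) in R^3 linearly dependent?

The set is linearly dependent precisely when det[u; v; w] = 0.
The determinant works out to 20*k - 60.
This vanishes exactly when k = 3.

k = 3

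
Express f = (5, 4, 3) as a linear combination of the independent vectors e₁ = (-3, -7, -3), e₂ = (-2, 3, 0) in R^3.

Write f = α₁e₁ + α₂e₂ and equate components.
Row-reducing the augmented matrix gives the unique coefficients (α₁, α₂) = (-1, -1).

f = -e₁ - e₂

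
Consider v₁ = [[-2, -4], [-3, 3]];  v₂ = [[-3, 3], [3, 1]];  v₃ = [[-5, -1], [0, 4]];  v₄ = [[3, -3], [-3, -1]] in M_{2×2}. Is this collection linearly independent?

linearly dependent

Write each element as a coordinate vector in ℝ⁴ using {E₁₁, E₁₂, E₂₁, E₂₂}.
Form the 4×4 matrix with these as columns; its determinant is 0.
A zero determinant means the columns are linearly dependent.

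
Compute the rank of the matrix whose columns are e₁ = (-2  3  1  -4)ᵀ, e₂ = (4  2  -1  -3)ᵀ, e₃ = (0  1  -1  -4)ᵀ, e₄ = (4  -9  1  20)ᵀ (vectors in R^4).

Put the 4×4 matrix [e₁|e₂|e₃|e₄] into echelon form.
There are 3 pivot columns, so rank = 3.

rank 3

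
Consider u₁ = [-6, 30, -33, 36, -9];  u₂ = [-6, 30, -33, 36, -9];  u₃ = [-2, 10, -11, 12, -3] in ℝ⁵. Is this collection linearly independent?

One vector is a scalar multiple of another, so the set is dependent.

linearly dependent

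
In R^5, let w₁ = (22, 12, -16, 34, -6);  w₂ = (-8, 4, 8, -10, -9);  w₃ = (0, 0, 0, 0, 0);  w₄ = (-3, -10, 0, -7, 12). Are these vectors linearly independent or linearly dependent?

One of the vectors is the zero vector, so the set is linearly dependent.

linearly dependent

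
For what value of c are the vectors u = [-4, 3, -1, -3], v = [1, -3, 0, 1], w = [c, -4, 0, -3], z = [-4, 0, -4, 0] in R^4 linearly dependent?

c = -3

The vectors are dependent exactly when the determinant of the matrix with rows u, v, w, z vanishes.
The determinant works out to -24*c - 72.
Setting this to zero gives c = -3.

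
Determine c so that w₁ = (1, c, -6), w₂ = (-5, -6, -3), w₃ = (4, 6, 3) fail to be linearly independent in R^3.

Place the vectors as rows of a 3×3 matrix; dependence ⇔ determinant zero.
The determinant works out to 3*c + 36.
Setting this to zero gives c = -12.

c = -12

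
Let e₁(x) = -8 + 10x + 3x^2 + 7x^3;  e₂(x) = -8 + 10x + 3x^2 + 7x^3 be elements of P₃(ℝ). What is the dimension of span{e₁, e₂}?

1

Use coordinates relative to {1, x, …, x^3}.
Apply Gaussian elimination to the matrix whose rows are e₁, e₂.
The echelon form has 1 nonzero row, so the rank is 1.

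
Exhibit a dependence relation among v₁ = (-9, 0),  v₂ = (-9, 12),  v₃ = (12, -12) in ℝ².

v₁ + 3v₂ + 3v₃ = 0

Set up α₁v₁ + … + α₃v₃ = 0 and solve the homogeneous system.
One solution (up to scaling) is (1, 3, 3).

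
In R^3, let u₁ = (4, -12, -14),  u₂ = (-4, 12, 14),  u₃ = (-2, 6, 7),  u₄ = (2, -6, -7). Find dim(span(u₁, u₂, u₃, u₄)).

Form the matrix with u₁, u₂, u₃, u₄ as columns and reduce.
There is 1 pivot column, so rank = 1.
(With 4 elements in a 3-dimensional space the rank is at most 3.)

1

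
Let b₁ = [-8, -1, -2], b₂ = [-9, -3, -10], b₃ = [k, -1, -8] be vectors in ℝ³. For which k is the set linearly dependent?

Place the vectors as rows of a 3×3 matrix; dependence ⇔ determinant zero.
Cofactor expansion gives det = 4*k - 58.
This vanishes exactly when k = 29/2.

k = 29/2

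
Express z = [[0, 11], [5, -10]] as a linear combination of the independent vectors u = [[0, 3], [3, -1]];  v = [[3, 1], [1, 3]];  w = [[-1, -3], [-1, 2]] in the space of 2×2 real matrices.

z = u - v - 3w

Take coordinate vectors relative to {E₁₁, E₁₂, E₂₁, E₂₂}.
Solve the system with u, v, w as columns and z as the right-hand side.
Row-reducing the augmented matrix gives the unique coefficients (α₁, α₂, α₃) = (1, -1, -3).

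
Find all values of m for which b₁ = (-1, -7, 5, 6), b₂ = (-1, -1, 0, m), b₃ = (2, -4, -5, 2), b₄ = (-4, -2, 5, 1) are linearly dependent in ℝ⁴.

Place the vectors as rows of a 4×4 matrix; dependence ⇔ determinant zero.
Cofactor expansion gives det = 20 - 140*m.
This vanishes exactly when m = 1/7.

m = 1/7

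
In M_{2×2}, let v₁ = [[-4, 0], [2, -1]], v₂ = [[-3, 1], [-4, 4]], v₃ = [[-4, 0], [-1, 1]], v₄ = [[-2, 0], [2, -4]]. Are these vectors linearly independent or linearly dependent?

Take coordinates with respect to the standard basis {E₁₁, E₁₂, E₂₁, E₂₂}.
Form the 4×4 matrix with these as columns; its determinant is -34.
A nonzero determinant means the columns are linearly independent.

linearly independent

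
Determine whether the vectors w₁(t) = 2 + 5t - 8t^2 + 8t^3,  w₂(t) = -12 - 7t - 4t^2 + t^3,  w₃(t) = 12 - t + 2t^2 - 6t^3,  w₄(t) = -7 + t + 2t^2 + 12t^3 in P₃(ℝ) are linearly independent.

linearly independent

Write each element as a coordinate vector in ℝ⁴ using {1, t, …, t^3}.
Form the 4×4 matrix with these as columns; its determinant is -9310.
A nonzero determinant means the columns are linearly independent.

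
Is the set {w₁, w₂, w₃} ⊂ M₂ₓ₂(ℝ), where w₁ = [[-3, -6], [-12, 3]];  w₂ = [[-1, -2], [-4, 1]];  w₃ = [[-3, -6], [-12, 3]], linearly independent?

Write each element as a coordinate vector in ℝ⁴ using {E₁₁, E₁₂, E₂₁, E₂₂}.
One vector is a scalar multiple of another, so the set is dependent.

linearly dependent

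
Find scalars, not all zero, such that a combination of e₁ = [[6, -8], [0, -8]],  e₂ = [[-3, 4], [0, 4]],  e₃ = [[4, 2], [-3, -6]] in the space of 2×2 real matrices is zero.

Pass to coordinate vectors relative to the basis {E₁₁, E₁₂, E₂₁, E₂₂}.
Solve the homogeneous system with e₁, e₂, e₃ as columns by row-reducing the coefficient matrix.
One solution (up to scaling) is (1, 2, 0).

e₁ + 2e₂ = 0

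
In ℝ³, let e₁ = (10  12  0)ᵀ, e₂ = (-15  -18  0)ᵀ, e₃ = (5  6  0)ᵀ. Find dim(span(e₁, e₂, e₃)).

Row-reduce the 3×3 matrix with these as rows.
The echelon form has 1 nonzero row, so the rank is 1.

1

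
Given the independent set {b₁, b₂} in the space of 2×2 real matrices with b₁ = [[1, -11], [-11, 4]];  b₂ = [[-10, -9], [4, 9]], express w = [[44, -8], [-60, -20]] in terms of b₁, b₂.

Work in coordinates with respect to the standard basis {E₁₁, E₁₂, E₂₁, E₂₂}.
Solve the system with b₁, b₂ as columns and w as the right-hand side.
The system has the unique solution (c₁, c₂) = (4, -4).

w = 4b₁ - 4b₂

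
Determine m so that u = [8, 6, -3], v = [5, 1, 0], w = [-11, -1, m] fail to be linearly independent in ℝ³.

m = -9/11

Dependence holds iff the 3×3 matrix [u v w] is singular.
Cofactor expansion gives det = -22*m - 18.
Setting this to zero gives m = -9/11.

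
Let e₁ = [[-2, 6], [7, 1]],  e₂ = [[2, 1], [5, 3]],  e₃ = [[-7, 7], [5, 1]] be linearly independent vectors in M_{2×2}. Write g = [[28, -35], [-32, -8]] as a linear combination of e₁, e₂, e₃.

Take coordinate vectors relative to {E₁₁, E₁₂, E₂₁, E₂₂}.
Set up the augmented matrix [e₁ | e₂ | e₃ | g] and row-reduce.
Back-substitution yields (α₁, α₂, α₃) = (-1, -1, -4).

g = -e₁ - e₂ - 4e₃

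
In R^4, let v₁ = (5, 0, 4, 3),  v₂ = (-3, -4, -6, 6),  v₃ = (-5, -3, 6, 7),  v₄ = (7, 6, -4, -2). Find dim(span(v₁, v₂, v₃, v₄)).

Row-reduce the 4×4 matrix with these as rows.
Exactly 4 pivots survive; hence the rank is 4.

dim = 4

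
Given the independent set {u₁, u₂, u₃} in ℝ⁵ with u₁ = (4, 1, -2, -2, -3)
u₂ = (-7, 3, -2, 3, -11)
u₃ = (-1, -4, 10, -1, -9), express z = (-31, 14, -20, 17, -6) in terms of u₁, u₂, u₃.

z = -3u₁ + 3u₂ - 2u₃

Solve the system with u₁, u₂, u₃ as columns and z as the right-hand side.
Back-substitution yields (c₁, c₂, c₃) = (-3, 3, -2).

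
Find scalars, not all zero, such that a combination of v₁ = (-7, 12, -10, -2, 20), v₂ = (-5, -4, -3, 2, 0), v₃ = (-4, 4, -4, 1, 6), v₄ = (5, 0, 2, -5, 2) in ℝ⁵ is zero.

v₁ - 3v₃ - v₄ = 0

Solve the homogeneous system with v₁, v₂, v₃, v₄ as columns by row-reducing the coefficient matrix.
A generator of the null space is (1, 0, -3, -1).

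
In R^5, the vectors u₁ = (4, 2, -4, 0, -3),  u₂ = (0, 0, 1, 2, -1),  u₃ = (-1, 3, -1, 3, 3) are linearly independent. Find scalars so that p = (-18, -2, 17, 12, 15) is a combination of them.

Solve the system with u₁, u₂, u₃ as columns and p as the right-hand side.
Back-substitution yields (c₁, c₂, c₃) = (-4, 3, 2).

p = -4u₁ + 3u₂ + 2u₃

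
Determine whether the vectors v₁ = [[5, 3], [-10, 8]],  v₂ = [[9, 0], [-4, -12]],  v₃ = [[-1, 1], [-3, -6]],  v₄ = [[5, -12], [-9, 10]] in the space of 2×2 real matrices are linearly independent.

linearly independent

Take coordinates with respect to the standard basis {E₁₁, E₁₂, E₂₁, E₂₂}.
Row-reduce the matrix whose columns are v₁, v₂, v₃, v₄.
The reduction yields 4 nonzero rows, so the rank is 4.
Since rank = 4 (the number of vectors), the set is linearly independent.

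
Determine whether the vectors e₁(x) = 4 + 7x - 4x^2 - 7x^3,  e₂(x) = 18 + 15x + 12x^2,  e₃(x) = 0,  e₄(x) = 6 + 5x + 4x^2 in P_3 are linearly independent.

Take coordinates with respect to the standard basis {1, x, …, x^3}.
One of the vectors is the zero vector, so the set is linearly dependent.

linearly dependent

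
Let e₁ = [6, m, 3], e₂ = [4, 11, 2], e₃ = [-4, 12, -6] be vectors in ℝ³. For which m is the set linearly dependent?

m = 33/2

Dependence holds iff the 3×3 matrix [e₁ e₂ e₃] is singular.
Expanding, det = 16*m - 264.
Solving 16*m - 264 = 0 yields m = 33/2.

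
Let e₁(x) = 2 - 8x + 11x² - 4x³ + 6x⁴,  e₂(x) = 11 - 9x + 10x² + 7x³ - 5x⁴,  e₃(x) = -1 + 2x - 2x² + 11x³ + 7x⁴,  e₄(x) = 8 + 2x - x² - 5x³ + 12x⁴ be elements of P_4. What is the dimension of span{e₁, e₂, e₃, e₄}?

4

Use coordinates relative to {1, x, …, x⁴}.
Row-reduce the 4×5 matrix with these as rows.
There are 4 pivot columns, so rank = 4.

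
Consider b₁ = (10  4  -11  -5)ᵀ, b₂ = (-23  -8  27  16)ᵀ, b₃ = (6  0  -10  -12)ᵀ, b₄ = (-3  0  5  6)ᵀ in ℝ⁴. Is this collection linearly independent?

The matrix [b₁|b₂|b₃|b₄] has determinant 0.
A zero determinant means the columns are linearly dependent.

linearly dependent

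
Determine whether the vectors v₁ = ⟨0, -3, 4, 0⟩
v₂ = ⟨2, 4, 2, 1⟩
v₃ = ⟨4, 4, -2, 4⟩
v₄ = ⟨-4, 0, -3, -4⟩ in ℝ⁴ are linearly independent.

linearly independent

The matrix [v₁|v₂|v₃|v₄] has determinant -4.
A nonzero determinant means the columns are linearly independent.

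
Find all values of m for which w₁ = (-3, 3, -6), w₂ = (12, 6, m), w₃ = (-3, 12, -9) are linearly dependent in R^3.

Dependence holds iff the 3×3 matrix [w₁ w₂ w₃] is singular.
The determinant works out to 27*m - 486.
Solving 27*m - 486 = 0 yields m = 18.

m = 18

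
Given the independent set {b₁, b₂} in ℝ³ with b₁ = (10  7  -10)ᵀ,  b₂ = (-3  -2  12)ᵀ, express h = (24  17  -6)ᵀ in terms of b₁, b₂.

Write h = a₁b₁ + a₂b₂ and equate components.
The system has the unique solution (a₁, a₂) = (3, 2).

h = 3b₁ + 2b₂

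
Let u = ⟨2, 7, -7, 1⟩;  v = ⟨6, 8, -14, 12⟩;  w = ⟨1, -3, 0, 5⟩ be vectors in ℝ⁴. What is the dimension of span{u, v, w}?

Form the matrix with u, v, w as columns and reduce.
There are 2 pivot columns, so rank = 2.

2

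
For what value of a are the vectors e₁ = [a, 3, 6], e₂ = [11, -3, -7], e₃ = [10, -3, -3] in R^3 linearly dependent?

Dependence holds iff the 3×3 matrix [e₁ e₂ e₃] is singular.
Expanding, det = -12*a - 129.
This vanishes exactly when a = -43/4.

a = -43/4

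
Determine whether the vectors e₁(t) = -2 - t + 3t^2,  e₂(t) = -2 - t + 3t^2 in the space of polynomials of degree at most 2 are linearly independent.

Take coordinates with respect to the standard basis {1, t, t^2}.
Row-reduce the matrix whose columns are e₁, e₂.
The reduction yields 1 nonzero row, so the rank is 1.
Since rank 1 < 2, the set is linearly dependent.

linearly dependent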